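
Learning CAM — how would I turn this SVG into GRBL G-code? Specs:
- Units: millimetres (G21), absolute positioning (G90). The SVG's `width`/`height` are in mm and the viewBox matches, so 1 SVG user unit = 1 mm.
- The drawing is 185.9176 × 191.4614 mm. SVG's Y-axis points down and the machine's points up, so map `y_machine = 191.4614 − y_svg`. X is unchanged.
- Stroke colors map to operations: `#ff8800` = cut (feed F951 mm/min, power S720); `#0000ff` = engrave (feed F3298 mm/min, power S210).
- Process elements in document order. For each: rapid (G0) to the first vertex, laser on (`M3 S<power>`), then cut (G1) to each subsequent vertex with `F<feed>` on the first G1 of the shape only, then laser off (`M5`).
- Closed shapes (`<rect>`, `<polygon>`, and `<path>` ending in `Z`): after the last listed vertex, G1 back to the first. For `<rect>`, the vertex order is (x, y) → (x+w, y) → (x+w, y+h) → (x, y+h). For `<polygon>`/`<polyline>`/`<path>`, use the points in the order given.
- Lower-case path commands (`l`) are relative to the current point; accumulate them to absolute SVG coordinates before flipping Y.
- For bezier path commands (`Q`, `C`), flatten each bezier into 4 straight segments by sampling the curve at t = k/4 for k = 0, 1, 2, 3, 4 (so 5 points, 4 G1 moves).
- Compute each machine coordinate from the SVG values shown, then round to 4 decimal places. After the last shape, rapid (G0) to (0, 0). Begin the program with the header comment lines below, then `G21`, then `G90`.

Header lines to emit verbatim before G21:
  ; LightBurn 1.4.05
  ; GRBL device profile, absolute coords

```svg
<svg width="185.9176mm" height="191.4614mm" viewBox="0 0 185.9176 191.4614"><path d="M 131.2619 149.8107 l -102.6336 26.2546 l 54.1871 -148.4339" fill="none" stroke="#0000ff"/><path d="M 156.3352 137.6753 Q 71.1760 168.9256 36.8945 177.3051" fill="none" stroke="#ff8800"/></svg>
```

; LightBurn 1.4.05
; GRBL device profile, absolute coords
G21
G90
G0 X131.2619 Y41.6507
M3 S210
G1 X28.6283 Y15.3961 F3298
G1 X82.8154 Y163.8300
M5
G0 X156.3352 Y53.7861
M3 S720
G1 X116.9355 Y39.5904 F951
G1 X83.8954 Y28.2535
G1 X57.2151 Y19.7755
G1 X36.8945 Y14.1563
M5
G0 X0.0000 Y0.0000

viewBox `0 0 185.9176 191.4614` with mm width/height → 1 unit = 1 mm. Flip: y_m = 191.4614 − y_svg.

**Shape 1** — `<path>` open polyline, stroke `#0000ff` → engrave (S210, F3298). Machine vertices: (131.2619,41.6507) → (28.6283,15.3961) → (82.8154,163.8300). Open path.

**Shape 2** — `<path>` quadratic bezier, stroke `#ff8800` → cut (S720, F951). Control points (SVG): P0=(156.3352,137.6753), P1=(71.1760,168.9256), P2=(36.8945,177.3051); sampled at t=k/4. Machine vertices: (156.3352,53.7861) → (116.9355,39.5904) → (83.8954,28.2535) → (57.2151,19.7755) → (36.8945,14.1563). Open path.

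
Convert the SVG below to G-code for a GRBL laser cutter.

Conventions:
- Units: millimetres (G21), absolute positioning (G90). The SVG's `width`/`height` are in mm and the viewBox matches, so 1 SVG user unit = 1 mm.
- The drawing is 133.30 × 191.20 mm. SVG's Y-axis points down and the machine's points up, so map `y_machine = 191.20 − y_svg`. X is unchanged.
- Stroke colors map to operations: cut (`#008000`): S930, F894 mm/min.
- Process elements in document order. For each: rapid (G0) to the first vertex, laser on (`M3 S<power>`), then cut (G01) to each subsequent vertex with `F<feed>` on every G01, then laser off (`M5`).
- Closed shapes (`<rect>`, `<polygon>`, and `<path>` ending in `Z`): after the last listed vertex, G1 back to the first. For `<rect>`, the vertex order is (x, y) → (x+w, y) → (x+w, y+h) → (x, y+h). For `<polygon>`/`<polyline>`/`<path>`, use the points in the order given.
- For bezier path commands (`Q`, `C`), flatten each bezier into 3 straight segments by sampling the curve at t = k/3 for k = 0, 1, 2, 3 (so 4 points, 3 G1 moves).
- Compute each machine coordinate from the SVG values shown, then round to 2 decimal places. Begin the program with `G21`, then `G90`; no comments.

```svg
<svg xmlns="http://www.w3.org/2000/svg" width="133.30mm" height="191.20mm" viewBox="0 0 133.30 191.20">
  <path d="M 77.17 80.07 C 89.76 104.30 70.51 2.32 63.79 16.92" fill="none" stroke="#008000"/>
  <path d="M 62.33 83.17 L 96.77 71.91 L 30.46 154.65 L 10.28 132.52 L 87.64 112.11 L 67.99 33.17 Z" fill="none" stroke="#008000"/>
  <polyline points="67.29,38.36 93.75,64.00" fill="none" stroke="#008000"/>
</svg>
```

1 u = 1 mm; y_m = 191.20 − y.

[1] `<path>` cubic bezier, #008000→cut S930 F894: (77.17,111.13) → (80.79,119.98) → (73.04,159.01) → (63.79,174.28)

[2] `<path>` closed polygon, #008000→cut S930 F894: (62.33,108.03) → (96.77,119.29) → (30.46,36.55) → (10.28,58.68) → (87.64,79.09) → (67.99,158.03) → (62.33,108.03) (closed)

[3] `<polyline>` line segment, #008000→cut S930 F894: (67.29,152.84) → (93.75,127.20)

G21
G90
G0 X77.17 Y111.13
M3 S930
G01 X80.79 Y119.98 F894
G01 X73.04 Y159.01 F894
G01 X63.79 Y174.28 F894
M5
G0 X62.33 Y108.03
M3 S930
G01 X96.77 Y119.29 F894
G01 X30.46 Y36.55 F894
G01 X10.28 Y58.68 F894
G01 X87.64 Y79.09 F894
G01 X67.99 Y158.03 F894
G01 X62.33 Y108.03 F894
M5
G0 X67.29 Y152.84
M3 S930
G01 X93.75 Y127.20 F894
M5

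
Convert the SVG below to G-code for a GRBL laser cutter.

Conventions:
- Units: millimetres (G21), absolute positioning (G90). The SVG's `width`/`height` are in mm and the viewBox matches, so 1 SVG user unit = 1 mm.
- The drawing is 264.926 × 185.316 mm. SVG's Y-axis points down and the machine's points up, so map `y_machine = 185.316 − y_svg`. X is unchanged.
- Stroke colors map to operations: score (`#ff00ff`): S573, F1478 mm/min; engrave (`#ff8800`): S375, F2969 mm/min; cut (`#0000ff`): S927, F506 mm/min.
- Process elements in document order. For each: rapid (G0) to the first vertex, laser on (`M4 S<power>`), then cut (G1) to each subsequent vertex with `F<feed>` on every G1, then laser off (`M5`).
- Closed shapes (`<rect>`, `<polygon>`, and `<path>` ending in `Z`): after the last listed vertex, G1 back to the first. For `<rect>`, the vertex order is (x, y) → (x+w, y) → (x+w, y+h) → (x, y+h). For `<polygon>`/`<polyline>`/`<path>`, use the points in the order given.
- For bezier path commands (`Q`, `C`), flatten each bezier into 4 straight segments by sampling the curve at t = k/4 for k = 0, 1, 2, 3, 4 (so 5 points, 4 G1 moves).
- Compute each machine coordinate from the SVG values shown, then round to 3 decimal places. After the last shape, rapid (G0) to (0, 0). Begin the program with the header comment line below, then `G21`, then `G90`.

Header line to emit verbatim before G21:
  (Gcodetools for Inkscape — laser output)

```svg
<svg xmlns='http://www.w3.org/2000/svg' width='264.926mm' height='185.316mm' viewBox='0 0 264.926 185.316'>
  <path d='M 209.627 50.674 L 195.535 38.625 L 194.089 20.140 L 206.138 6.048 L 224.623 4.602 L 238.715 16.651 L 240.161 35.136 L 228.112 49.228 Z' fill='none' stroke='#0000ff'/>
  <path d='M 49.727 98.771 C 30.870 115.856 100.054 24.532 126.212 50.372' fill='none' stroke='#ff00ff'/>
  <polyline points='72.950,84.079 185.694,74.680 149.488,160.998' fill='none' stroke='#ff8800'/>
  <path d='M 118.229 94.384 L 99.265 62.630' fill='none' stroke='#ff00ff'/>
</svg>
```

1 u = 1 mm; y_m = 185.316 − y.

[1] `<path>` regular polygon, #0000ff→cut S927 F506: (209.627,134.642) → (195.535,146.691) → (194.089,165.176) → (206.138,179.268) → (224.623,180.714) → (238.715,168.665) → (240.161,150.180) → (228.112,136.088) → (209.627,134.642) (closed)

[2] `<path>` cubic bezier, #ff00ff→score S573 F1478: (49.727,86.545) → (50.044,90.533) → (71.089,114.028) → (100.574,135.880) → (126.212,134.944)

[3] `<polyline>` open polyline, #ff8800→engrave S375 F2969: (72.950,101.237) → (185.694,110.636) → (149.488,24.318)

[4] `<path>` line segment, #ff00ff→score S573 F1478: (118.229,90.932) → (99.265,122.686)

(Gcodetools for Inkscape — laser output)
G21
G90
G0 X209.627 Y134.642
M4 S927
G1 X195.535 Y146.691 F506
G1 X194.089 Y165.176 F506
G1 X206.138 Y179.268 F506
G1 X224.623 Y180.714 F506
G1 X238.715 Y168.665 F506
G1 X240.161 Y150.180 F506
G1 X228.112 Y136.088 F506
G1 X209.627 Y134.642 F506
M5
G0 X49.727 Y86.545
M4 S573
G1 X50.044 Y90.533 F1478
G1 X71.089 Y114.028 F1478
G1 X100.574 Y135.880 F1478
G1 X126.212 Y134.944 F1478
M5
G0 X72.950 Y101.237
M4 S375
G1 X185.694 Y110.636 F2969
G1 X149.488 Y24.318 F2969
M5
G0 X118.229 Y90.932
M4 S573
G1 X99.265 Y122.686 F1478
M5
G0 X0.000 Y0.000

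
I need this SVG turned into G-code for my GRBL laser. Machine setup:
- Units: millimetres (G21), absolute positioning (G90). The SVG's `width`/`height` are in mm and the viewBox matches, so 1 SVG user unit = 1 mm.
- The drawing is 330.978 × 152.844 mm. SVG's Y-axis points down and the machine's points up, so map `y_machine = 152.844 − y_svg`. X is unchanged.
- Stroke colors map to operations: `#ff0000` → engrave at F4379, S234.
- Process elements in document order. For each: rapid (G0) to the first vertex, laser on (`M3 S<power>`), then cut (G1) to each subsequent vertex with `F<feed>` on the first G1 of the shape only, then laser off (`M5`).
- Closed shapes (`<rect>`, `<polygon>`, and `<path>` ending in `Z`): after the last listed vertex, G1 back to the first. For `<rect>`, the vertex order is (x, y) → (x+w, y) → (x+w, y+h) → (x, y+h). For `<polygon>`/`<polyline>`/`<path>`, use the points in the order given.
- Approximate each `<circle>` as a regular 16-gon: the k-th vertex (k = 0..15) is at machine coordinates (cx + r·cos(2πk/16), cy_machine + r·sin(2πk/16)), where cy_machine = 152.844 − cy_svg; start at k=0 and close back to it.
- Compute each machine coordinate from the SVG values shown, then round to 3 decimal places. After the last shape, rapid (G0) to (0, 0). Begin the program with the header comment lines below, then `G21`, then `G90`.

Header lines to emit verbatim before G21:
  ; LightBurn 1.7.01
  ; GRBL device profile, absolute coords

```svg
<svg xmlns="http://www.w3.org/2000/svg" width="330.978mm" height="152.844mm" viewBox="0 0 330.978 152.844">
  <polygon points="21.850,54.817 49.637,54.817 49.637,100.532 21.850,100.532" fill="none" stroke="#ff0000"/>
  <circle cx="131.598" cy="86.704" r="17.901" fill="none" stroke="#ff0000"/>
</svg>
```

Since the viewBox matches the mm dimensions, user units are millimetres directly. The only transform is the Y-flip y_m = 152.844 − y_svg.

Shape 1 is a rectangle drawn with `<polygon>`. Its stroke #ff0000 means engrave at S234, F4379. After flipping Y the toolpath is (21.850,98.027) → (49.637,98.027) → (49.637,52.312) → (21.850,52.312) → (21.850,98.027), returning to the start.

Shape 2 is a circle drawn with `<circle>`. Its stroke #ff0000 means engrave at S234, F4379. After flipping Y the toolpath is (149.499,66.140) → (148.136,72.990) → (144.256,78.798) → (138.448,82.678) → (131.598,84.041) → (124.748,82.678) → (118.940,78.798) → (115.060,72.990) → (113.697,66.140) → (115.060,59.290) → (118.940,53.482) → (124.748,49.602) → (131.598,48.239) → (138.448,49.602) → (144.256,53.482) → (148.136,59.290) → (149.499,66.140), returning to the start.

; LightBurn 1.7.01
; GRBL device profile, absolute coords
G21
G90
G0 X21.850 Y98.027
M3 S234
G1 X49.637 Y98.027 F4379
G1 X49.637 Y52.312
G1 X21.850 Y52.312
G1 X21.850 Y98.027
M5
G0 X149.499 Y66.140
M3 S234
G1 X148.136 Y72.990 F4379
G1 X144.256 Y78.798
G1 X138.448 Y82.678
G1 X131.598 Y84.041
G1 X124.748 Y82.678
G1 X118.940 Y78.798
G1 X115.060 Y72.990
G1 X113.697 Y66.140
G1 X115.060 Y59.290
G1 X118.940 Y53.482
G1 X124.748 Y49.602
G1 X131.598 Y48.239
G1 X138.448 Y49.602
G1 X144.256 Y53.482
G1 X148.136 Y59.290
G1 X149.499 Y66.140
M5
G0 X0.000 Y0.000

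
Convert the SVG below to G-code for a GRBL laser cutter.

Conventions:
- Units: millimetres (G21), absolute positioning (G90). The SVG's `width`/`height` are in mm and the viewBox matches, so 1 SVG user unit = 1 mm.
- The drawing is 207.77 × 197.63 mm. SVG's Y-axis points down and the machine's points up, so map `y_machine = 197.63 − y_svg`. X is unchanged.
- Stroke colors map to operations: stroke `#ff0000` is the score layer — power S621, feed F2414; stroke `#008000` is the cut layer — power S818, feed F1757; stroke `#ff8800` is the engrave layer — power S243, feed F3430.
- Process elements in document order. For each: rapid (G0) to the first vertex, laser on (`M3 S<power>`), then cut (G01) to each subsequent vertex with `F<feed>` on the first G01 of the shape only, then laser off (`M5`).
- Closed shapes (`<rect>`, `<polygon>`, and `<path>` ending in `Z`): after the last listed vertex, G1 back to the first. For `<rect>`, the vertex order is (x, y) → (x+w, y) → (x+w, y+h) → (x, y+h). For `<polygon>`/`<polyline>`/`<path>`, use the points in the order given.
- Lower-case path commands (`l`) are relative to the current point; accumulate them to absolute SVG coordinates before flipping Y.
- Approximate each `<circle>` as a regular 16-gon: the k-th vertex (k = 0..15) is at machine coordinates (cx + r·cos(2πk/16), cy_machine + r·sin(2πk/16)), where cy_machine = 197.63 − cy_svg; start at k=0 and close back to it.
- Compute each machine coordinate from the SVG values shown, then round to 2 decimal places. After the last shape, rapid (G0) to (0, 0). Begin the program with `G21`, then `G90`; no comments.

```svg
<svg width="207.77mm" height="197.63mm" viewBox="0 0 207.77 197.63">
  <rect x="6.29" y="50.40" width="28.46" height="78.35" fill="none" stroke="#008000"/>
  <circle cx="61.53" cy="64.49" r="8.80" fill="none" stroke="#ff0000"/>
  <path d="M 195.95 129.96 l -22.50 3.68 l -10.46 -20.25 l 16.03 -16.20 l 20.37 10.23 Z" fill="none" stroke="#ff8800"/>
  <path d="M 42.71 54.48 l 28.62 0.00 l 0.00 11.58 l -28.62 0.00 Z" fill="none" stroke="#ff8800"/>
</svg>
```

Since the viewBox matches the mm dimensions, user units are millimetres directly. The only transform is the Y-flip y_m = 197.63 − y_svg.

Shape 1 is a rectangle drawn with `<rect>`. Its stroke #008000 means cut at S818, F1757. After flipping Y the toolpath is (6.29,147.23) → (34.75,147.23) → (34.75,68.88) → (6.29,68.88) → (6.29,147.23), returning to the start.

Shape 2 is a circle drawn with `<circle>`. Its stroke #ff0000 means score at S621, F2414. After flipping Y the toolpath is (70.33,133.14) → (69.66,136.51) → (67.75,139.36) → (64.90,141.27) → (61.53,141.94) → (58.16,141.27) → (55.31,139.36) → (53.40,136.51) → (52.73,133.14) → (53.40,129.77) → (55.31,126.92) → (58.16,125.01) → (61.53,124.34) → (64.90,125.01) → (67.75,126.92) → (69.66,129.77) → (70.33,133.14), returning to the start.

Shape 3 is a regular polygon drawn with `<path>`. Its stroke #ff8800 means engrave at S243, F3430. After flipping Y the toolpath is (195.95,67.67) → (173.45,63.99) → (162.99,84.24) → (179.02,100.44) → (199.39,90.21) → (195.95,67.67), returning to the start.

Shape 4 is a rectangle drawn with `<path>`. Its stroke #ff8800 means engrave at S243, F3430. After flipping Y the toolpath is (42.71,143.15) → (71.33,143.15) → (71.33,131.57) → (42.71,131.57) → (42.71,143.15), returning to the start.

G21
G90
G0 X6.29 Y147.23
M3 S818
G01 X34.75 Y147.23 F1757
G01 X34.75 Y68.88
G01 X6.29 Y68.88
G01 X6.29 Y147.23
M5
G0 X70.33 Y133.14
M3 S621
G01 X69.66 Y136.51 F2414
G01 X67.75 Y139.36
G01 X64.90 Y141.27
G01 X61.53 Y141.94
G01 X58.16 Y141.27
G01 X55.31 Y139.36
G01 X53.40 Y136.51
G01 X52.73 Y133.14
G01 X53.40 Y129.77
G01 X55.31 Y126.92
G01 X58.16 Y125.01
G01 X61.53 Y124.34
G01 X64.90 Y125.01
G01 X67.75 Y126.92
G01 X69.66 Y129.77
G01 X70.33 Y133.14
M5
G0 X195.95 Y67.67
M3 S243
G01 X173.45 Y63.99 F3430
G01 X162.99 Y84.24
G01 X179.02 Y100.44
G01 X199.39 Y90.21
G01 X195.95 Y67.67
M5
G0 X42.71 Y143.15
M3 S243
G01 X71.33 Y143.15 F3430
G01 X71.33 Y131.57
G01 X42.71 Y131.57
G01 X42.71 Y143.15
M5
G0 X0.00 Y0.00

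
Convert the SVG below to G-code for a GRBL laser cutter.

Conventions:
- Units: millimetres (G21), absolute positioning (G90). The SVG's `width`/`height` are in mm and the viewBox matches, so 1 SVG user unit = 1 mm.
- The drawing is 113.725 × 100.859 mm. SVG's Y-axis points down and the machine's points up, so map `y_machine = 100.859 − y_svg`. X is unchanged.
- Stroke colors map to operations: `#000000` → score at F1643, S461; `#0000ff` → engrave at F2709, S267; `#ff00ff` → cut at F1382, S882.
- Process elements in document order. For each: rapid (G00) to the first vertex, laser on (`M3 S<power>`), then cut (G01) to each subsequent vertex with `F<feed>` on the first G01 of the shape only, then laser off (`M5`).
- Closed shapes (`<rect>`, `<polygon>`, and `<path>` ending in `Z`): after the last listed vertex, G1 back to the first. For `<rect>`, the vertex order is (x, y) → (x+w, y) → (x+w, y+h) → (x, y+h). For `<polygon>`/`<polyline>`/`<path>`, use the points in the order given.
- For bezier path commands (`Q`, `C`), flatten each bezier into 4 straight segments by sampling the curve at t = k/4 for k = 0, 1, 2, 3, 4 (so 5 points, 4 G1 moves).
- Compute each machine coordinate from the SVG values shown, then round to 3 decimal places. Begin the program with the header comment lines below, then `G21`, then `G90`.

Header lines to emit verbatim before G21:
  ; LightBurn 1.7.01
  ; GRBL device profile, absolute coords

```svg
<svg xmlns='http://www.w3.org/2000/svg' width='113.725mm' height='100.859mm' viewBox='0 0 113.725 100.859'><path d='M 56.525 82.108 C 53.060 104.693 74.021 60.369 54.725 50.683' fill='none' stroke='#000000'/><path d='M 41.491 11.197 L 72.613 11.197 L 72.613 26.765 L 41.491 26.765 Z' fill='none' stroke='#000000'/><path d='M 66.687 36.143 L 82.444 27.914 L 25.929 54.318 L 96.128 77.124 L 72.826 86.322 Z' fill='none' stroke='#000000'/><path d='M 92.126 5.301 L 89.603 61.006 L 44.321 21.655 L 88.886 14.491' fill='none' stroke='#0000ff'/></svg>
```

1 u = 1 mm; y_m = 100.859 − y.

[1] `<path>` cubic bezier, #000000→score S461 F1643: (56.525,18.751) → (57.495,12.771) → (61.562,22.362) → (62.659,38.004) → (54.725,50.176)

[2] `<path>` rectangle, #000000→score S461 F1643: (41.491,89.662) → (72.613,89.662) → (72.613,74.094) → (41.491,74.094) → (41.491,89.662) (closed)

[3] `<path>` closed polygon, #000000→score S461 F1643: (66.687,64.716) → (82.444,72.945) → (25.929,46.541) → (96.128,23.735) → (72.826,14.537) → (66.687,64.716) (closed)

[4] `<path>` open polyline, #0000ff→engrave S267 F2709: (92.126,95.558) → (89.603,39.853) → (44.321,79.204) → (88.886,86.368)

; LightBurn 1.7.01
; GRBL device profile, absolute coords
G21
G90
G00 X56.525 Y18.751
M3 S461
G01 X57.495 Y12.771 F1643
G01 X61.562 Y22.362
G01 X62.659 Y38.004
G01 X54.725 Y50.176
M5
G00 X41.491 Y89.662
M3 S461
G01 X72.613 Y89.662 F1643
G01 X72.613 Y74.094
G01 X41.491 Y74.094
G01 X41.491 Y89.662
M5
G00 X66.687 Y64.716
M3 S461
G01 X82.444 Y72.945 F1643
G01 X25.929 Y46.541
G01 X96.128 Y23.735
G01 X72.826 Y14.537
G01 X66.687 Y64.716
M5
G00 X92.126 Y95.558
M3 S267
G01 X89.603 Y39.853 F2709
G01 X44.321 Y79.204
G01 X88.886 Y86.368
M5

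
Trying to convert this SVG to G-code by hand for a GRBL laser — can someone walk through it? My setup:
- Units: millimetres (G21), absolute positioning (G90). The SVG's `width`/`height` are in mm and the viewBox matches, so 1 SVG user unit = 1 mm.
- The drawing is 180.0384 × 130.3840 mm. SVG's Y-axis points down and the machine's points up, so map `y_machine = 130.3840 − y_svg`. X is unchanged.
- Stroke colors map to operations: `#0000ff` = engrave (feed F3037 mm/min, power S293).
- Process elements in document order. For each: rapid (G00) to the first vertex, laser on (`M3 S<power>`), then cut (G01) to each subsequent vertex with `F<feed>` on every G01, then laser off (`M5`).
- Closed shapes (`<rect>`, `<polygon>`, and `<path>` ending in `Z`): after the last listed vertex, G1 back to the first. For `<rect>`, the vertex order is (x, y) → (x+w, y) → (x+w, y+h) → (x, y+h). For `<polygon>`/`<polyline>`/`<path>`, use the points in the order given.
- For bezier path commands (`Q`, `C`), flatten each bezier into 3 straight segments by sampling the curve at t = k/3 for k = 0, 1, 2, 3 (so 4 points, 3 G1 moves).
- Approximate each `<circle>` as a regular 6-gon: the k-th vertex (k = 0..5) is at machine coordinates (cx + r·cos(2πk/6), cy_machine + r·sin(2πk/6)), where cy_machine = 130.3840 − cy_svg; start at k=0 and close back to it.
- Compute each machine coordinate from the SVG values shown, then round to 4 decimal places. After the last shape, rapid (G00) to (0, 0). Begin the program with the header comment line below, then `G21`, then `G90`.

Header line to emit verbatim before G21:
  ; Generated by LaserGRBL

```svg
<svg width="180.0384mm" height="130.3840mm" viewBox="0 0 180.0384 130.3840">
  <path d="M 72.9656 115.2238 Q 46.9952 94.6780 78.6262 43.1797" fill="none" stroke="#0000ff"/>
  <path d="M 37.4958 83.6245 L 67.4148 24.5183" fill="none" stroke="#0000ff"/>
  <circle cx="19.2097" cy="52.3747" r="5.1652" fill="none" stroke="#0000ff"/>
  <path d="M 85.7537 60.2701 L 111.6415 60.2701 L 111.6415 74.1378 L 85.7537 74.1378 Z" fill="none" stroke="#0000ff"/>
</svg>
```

; Generated by LaserGRBL
G21
G90
G00 X72.9656 Y15.1602
M3 S293
G01 X62.0522 Y32.2966 F3037
G01 X63.9390 Y56.3113 F3037
G01 X78.6262 Y87.2043 F3037
M5
G00 X37.4958 Y46.7595
M3 S293
G01 X67.4148 Y105.8657 F3037
M5
G00 X24.3749 Y78.0093
M3 S293
G01 X21.7923 Y82.4825 F3037
G01 X16.6271 Y82.4825 F3037
G01 X14.0445 Y78.0093 F3037
G01 X16.6271 Y73.5361 F3037
G01 X21.7923 Y73.5361 F3037
G01 X24.3749 Y78.0093 F3037
M5
G00 X85.7537 Y70.1139
M3 S293
G01 X111.6415 Y70.1139 F3037
G01 X111.6415 Y56.2462 F3037
G01 X85.7537 Y56.2462 F3037
G01 X85.7537 Y70.1139 F3037
M5
G00 X0.0000 Y0.0000

1 u = 1 mm; y_m = 130.3840 − y.

[1] `<path>` quadratic bezier, #0000ff→engrave S293 F3037: (72.9656,15.1602) → (62.0522,32.2966) → (63.9390,56.3113) → (78.6262,87.2043)

[2] `<path>` line segment, #0000ff→engrave S293 F3037: (37.4958,46.7595) → (67.4148,105.8657)

[3] `<circle>` circle, #0000ff→engrave S293 F3037: (24.3749,78.0093) → (21.7923,82.4825) → (16.6271,82.4825) → (14.0445,78.0093) → (16.6271,73.5361) → (21.7923,73.5361) → (24.3749,78.0093) (closed)

[4] `<path>` rectangle, #0000ff→engrave S293 F3037: (85.7537,70.1139) → (111.6415,70.1139) → (111.6415,56.2462) → (85.7537,56.2462) → (85.7537,70.1139) (closed)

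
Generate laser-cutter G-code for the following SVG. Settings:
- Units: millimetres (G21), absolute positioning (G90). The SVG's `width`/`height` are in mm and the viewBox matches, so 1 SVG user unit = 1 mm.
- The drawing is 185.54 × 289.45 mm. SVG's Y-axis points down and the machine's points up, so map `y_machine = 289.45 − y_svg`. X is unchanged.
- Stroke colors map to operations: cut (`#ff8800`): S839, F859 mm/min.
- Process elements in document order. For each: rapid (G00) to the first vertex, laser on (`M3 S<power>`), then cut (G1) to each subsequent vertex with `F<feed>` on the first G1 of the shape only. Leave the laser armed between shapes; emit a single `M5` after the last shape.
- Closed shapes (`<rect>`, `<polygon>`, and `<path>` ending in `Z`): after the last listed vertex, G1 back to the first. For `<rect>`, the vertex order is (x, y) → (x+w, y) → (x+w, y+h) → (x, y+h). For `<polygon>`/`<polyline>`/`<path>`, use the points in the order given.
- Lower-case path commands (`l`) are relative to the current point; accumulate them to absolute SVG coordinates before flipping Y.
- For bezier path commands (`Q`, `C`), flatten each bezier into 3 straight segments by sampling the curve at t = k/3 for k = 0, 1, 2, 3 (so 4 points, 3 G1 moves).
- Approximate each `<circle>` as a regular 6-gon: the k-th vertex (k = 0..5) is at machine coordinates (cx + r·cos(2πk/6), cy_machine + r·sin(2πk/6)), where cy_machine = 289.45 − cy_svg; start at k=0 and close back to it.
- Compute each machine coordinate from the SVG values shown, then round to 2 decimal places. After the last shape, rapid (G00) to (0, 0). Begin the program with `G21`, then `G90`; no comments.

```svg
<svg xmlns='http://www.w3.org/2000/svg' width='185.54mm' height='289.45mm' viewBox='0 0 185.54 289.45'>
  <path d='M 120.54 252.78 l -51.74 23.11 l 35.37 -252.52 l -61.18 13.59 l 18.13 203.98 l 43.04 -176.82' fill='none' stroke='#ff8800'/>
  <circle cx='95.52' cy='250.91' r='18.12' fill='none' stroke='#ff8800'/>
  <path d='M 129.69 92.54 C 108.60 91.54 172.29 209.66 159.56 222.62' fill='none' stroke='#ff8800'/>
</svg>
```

1 u = 1 mm; y_m = 289.45 − y.

[1] `<path>` open polyline, #ff8800→cut S839 F859: (120.54,36.67) → (68.80,13.56) → (104.17,266.08) → (42.99,252.49) → (61.12,48.51) → (104.16,225.33)

[2] `<circle>` circle, #ff8800→cut S839 F859: (113.64,38.54) → (104.58,54.23) → (86.46,54.23) → (77.40,38.54) → (86.46,22.85) → (104.58,22.85) → (113.64,38.54) (closed)

[3] `<path>` cubic bezier, #ff8800→cut S839 F859: (129.69,196.91) → (130.89,166.51) → (152.79,106.54) → (159.56,66.83)

G21
G90
G00 X120.54 Y36.67
M3 S839
G1 X68.80 Y13.56 F859
G1 X104.17 Y266.08
G1 X42.99 Y252.49
G1 X61.12 Y48.51
G1 X104.16 Y225.33
G00 X113.64 Y38.54
M3 S839
G1 X104.58 Y54.23 F859
G1 X86.46 Y54.23
G1 X77.40 Y38.54
G1 X86.46 Y22.85
G1 X104.58 Y22.85
G1 X113.64 Y38.54
G00 X129.69 Y196.91
M3 S839
G1 X130.89 Y166.51 F859
G1 X152.79 Y106.54
G1 X159.56 Y66.83
M5
G00 X0.00 Y0.00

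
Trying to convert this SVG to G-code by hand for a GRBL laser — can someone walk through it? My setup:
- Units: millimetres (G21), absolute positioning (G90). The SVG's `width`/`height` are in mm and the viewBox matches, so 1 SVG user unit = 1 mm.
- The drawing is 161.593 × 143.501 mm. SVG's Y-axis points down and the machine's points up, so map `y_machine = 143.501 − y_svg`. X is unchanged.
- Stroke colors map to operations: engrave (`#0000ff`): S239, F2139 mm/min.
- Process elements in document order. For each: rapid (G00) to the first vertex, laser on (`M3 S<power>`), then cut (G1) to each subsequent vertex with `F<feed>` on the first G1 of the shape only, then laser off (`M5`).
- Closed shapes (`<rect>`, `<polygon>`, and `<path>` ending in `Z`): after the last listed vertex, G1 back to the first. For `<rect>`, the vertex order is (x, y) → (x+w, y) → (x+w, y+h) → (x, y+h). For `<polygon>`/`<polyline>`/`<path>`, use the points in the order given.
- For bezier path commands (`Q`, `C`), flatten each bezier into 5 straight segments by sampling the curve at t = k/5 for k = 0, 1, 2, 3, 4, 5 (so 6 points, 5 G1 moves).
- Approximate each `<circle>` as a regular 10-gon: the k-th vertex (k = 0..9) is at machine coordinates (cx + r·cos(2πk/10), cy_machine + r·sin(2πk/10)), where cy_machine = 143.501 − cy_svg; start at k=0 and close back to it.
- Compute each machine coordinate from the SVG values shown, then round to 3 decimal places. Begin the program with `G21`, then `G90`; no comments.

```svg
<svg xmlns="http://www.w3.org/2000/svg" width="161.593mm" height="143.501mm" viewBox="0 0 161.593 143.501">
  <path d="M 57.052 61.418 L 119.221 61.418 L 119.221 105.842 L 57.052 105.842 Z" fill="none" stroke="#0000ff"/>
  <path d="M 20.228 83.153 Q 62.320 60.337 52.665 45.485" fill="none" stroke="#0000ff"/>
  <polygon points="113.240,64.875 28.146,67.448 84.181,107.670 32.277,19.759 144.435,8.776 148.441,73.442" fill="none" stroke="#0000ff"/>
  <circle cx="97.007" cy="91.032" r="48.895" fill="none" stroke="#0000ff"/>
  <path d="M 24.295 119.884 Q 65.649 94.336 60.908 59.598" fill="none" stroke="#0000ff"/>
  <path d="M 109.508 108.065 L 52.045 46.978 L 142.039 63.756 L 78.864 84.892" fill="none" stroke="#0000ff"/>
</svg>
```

1 u = 1 mm; y_m = 143.501 − y.

[1] `<path>` rectangle, #0000ff→engrave S239 F2139: (57.052,82.083) → (119.221,82.083) → (119.221,37.659) → (57.052,37.659) → (57.052,82.083) (closed)

[2] `<path>` quadratic bezier, #0000ff→engrave S239 F2139: (20.228,60.348) → (34.995,69.156) → (45.622,77.327) → (52.109,84.860) → (54.457,91.757) → (52.665,98.016)

[3] `<polygon>` closed polygon, #0000ff→engrave S239 F2139: (113.240,78.626) → (28.146,76.053) → (84.181,35.831) → (32.277,123.742) → (144.435,134.725) → (148.441,70.059) → (113.240,78.626) (closed)

[4] `<circle>` circle, #0000ff→engrave S239 F2139: (145.902,52.469) → (136.564,81.209) → (112.116,98.971) → (81.898,98.971) → (57.450,81.209) → (48.112,52.469) → (57.450,23.729) → (81.898,5.967) → (112.116,5.967) → (136.564,23.729) → (145.902,52.469) (closed)

[5] `<path>` quadratic bezier, #0000ff→engrave S239 F2139: (24.295,23.617) → (38.993,34.204) → (50.003,45.526) → (57.326,57.583) → (60.961,70.375) → (60.908,83.903)

[6] `<path>` open polyline, #0000ff→engrave S239 F2139: (109.508,35.436) → (52.045,96.523) → (142.039,79.745) → (78.864,58.609)

G21
G90
G00 X57.052 Y82.083
M3 S239
G1 X119.221 Y82.083 F2139
G1 X119.221 Y37.659
G1 X57.052 Y37.659
G1 X57.052 Y82.083
M5
G00 X20.228 Y60.348
M3 S239
G1 X34.995 Y69.156 F2139
G1 X45.622 Y77.327
G1 X52.109 Y84.860
G1 X54.457 Y91.757
G1 X52.665 Y98.016
M5
G00 X113.240 Y78.626
M3 S239
G1 X28.146 Y76.053 F2139
G1 X84.181 Y35.831
G1 X32.277 Y123.742
G1 X144.435 Y134.725
G1 X148.441 Y70.059
G1 X113.240 Y78.626
M5
G00 X145.902 Y52.469
M3 S239
G1 X136.564 Y81.209 F2139
G1 X112.116 Y98.971
G1 X81.898 Y98.971
G1 X57.450 Y81.209
G1 X48.112 Y52.469
G1 X57.450 Y23.729
G1 X81.898 Y5.967
G1 X112.116 Y5.967
G1 X136.564 Y23.729
G1 X145.902 Y52.469
M5
G00 X24.295 Y23.617
M3 S239
G1 X38.993 Y34.204 F2139
G1 X50.003 Y45.526
G1 X57.326 Y57.583
G1 X60.961 Y70.375
G1 X60.908 Y83.903
M5
G00 X109.508 Y35.436
M3 S239
G1 X52.045 Y96.523 F2139
G1 X142.039 Y79.745
G1 X78.864 Y58.609
M5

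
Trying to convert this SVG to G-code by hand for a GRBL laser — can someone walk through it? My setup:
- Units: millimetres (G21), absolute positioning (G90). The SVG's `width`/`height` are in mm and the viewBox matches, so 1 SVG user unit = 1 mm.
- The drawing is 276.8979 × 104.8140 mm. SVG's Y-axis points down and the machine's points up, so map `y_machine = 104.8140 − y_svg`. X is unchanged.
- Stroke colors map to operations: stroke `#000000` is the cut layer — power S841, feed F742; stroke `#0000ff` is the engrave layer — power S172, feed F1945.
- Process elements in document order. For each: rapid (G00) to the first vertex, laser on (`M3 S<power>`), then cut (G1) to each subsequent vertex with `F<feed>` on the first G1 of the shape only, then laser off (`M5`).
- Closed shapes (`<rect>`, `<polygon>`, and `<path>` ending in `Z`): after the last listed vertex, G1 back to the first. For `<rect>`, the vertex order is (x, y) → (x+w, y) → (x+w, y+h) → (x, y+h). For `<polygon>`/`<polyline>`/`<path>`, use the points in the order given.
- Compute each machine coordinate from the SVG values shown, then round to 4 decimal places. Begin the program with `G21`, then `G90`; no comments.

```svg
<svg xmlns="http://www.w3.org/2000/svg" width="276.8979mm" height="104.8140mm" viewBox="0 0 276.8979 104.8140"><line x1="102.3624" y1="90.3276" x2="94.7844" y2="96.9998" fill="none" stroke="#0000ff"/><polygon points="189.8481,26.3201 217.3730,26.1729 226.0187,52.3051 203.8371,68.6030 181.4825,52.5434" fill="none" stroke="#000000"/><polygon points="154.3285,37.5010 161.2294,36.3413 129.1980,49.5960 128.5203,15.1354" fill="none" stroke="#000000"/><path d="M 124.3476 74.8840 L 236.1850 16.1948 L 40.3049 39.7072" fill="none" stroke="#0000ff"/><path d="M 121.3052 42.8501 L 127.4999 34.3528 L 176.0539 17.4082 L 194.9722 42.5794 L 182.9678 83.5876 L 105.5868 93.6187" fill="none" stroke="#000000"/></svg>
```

G21
G90
G00 X102.3624 Y14.4864
M3 S172
G1 X94.7844 Y7.8142 F1945
M5
G00 X189.8481 Y78.4939
M3 S841
G1 X217.3730 Y78.6411 F742
G1 X226.0187 Y52.5089
G1 X203.8371 Y36.2110
G1 X181.4825 Y52.2706
G1 X189.8481 Y78.4939
M5
G00 X154.3285 Y67.3130
M3 S841
G1 X161.2294 Y68.4727 F742
G1 X129.1980 Y55.2180
G1 X128.5203 Y89.6786
G1 X154.3285 Y67.3130
M5
G00 X124.3476 Y29.9300
M3 S172
G1 X236.1850 Y88.6192 F1945
G1 X40.3049 Y65.1068
M5
G00 X121.3052 Y61.9639
M3 S841
G1 X127.4999 Y70.4612 F742
G1 X176.0539 Y87.4058
G1 X194.9722 Y62.2346
G1 X182.9678 Y21.2264
G1 X105.5868 Y11.1953
M5

viewBox `0 0 276.8979 104.8140` with mm width/height → 1 unit = 1 mm. Flip: y_m = 104.8140 − y_svg.

**Shape 1** — `<line>` line segment, stroke `#0000ff` → engrave (S172, F1945). Machine vertices: (102.3624,14.4864) → (94.7844,7.8142). Open path.

**Shape 2** — `<polygon>` regular polygon, stroke `#000000` → cut (S841, F742). Machine vertices: (189.8481,78.4939) → (217.3730,78.6411) → (226.0187,52.5089) → (203.8371,36.2110) → (181.4825,52.2706) → (189.8481,78.4939). Closed: final G1 returns to the first vertex.

**Shape 3** — `<polygon>` closed polygon, stroke `#000000` → cut (S841, F742). Machine vertices: (154.3285,67.3130) → (161.2294,68.4727) → (129.1980,55.2180) → (128.5203,89.6786) → (154.3285,67.3130). Closed: final G1 returns to the first vertex.

**Shape 4** — `<path>` open polyline, stroke `#0000ff` → engrave (S172, F1945). Machine vertices: (124.3476,29.9300) → (236.1850,88.6192) → (40.3049,65.1068). Open path.

**Shape 5** — `<path>` open polyline, stroke `#000000` → cut (S841, F742). Machine vertices: (121.3052,61.9639) → (127.4999,70.4612) → (176.0539,87.4058) → (194.9722,62.2346) → (182.9678,21.2264) → (105.5868,11.1953). Open path.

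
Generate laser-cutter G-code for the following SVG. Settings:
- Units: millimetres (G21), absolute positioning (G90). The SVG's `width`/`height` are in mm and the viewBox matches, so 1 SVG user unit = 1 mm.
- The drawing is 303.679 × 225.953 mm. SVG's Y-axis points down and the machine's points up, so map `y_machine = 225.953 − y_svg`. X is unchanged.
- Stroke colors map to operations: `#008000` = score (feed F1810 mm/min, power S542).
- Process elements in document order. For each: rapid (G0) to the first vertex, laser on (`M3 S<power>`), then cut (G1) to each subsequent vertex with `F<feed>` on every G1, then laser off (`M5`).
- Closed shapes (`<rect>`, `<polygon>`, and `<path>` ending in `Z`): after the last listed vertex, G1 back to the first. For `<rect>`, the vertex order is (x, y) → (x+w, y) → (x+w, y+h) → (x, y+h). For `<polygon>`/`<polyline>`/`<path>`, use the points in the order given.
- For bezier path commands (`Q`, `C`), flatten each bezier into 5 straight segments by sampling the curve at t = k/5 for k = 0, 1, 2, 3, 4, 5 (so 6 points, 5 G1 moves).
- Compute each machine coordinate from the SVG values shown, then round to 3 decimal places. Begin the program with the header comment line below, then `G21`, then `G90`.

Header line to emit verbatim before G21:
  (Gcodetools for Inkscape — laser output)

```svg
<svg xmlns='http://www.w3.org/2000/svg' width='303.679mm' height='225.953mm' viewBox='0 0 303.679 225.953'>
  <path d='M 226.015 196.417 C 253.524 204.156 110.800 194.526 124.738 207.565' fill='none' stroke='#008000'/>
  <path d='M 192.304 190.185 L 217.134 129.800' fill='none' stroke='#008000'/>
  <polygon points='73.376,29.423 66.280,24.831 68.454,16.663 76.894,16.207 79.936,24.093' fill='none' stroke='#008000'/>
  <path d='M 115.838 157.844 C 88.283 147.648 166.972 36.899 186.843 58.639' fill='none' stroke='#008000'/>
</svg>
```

(Gcodetools for Inkscape — laser output)
G21
G90
G0 X226.015 Y29.536
M3 S542
G1 X224.708 Y26.657 F1810
G1 X198.235 Y26.024 F1810
G1 X162.289 Y25.716 F1810
G1 X132.559 Y23.811 F1810
G1 X124.738 Y18.388 F1810
M5
G0 X192.304 Y35.768
M3 S542
G1 X217.134 Y96.153 F1810
M5
G0 X73.376 Y196.530
M3 S542
G1 X66.280 Y201.122 F1810
G1 X68.454 Y209.290 F1810
G1 X76.894 Y209.746 F1810
G1 X79.936 Y201.860 F1810
G1 X73.376 Y196.530 F1810
M5
G0 X115.838 Y68.109
M3 S542
G1 X110.734 Y84.429 F1810
G1 X123.205 Y113.695 F1810
G1 X145.329 Y144.722 F1810
G1 X169.183 Y166.324 F1810
G1 X186.843 Y167.314 F1810
M5

1 u = 1 mm; y_m = 225.953 − y.

[1] `<path>` cubic bezier, #008000→score S542 F1810: (226.015,29.536) → (224.708,26.657) → (198.235,26.024) → (162.289,25.716) → (132.559,23.811) → (124.738,18.388)

[2] `<path>` line segment, #008000→score S542 F1810: (192.304,35.768) → (217.134,96.153)

[3] `<polygon>` regular polygon, #008000→score S542 F1810: (73.376,196.530) → (66.280,201.122) → (68.454,209.290) → (76.894,209.746) → (79.936,201.860) → (73.376,196.530) (closed)

[4] `<path>` cubic bezier, #008000→score S542 F1810: (115.838,68.109) → (110.734,84.429) → (123.205,113.695) → (145.329,144.722) → (169.183,166.324) → (186.843,167.314)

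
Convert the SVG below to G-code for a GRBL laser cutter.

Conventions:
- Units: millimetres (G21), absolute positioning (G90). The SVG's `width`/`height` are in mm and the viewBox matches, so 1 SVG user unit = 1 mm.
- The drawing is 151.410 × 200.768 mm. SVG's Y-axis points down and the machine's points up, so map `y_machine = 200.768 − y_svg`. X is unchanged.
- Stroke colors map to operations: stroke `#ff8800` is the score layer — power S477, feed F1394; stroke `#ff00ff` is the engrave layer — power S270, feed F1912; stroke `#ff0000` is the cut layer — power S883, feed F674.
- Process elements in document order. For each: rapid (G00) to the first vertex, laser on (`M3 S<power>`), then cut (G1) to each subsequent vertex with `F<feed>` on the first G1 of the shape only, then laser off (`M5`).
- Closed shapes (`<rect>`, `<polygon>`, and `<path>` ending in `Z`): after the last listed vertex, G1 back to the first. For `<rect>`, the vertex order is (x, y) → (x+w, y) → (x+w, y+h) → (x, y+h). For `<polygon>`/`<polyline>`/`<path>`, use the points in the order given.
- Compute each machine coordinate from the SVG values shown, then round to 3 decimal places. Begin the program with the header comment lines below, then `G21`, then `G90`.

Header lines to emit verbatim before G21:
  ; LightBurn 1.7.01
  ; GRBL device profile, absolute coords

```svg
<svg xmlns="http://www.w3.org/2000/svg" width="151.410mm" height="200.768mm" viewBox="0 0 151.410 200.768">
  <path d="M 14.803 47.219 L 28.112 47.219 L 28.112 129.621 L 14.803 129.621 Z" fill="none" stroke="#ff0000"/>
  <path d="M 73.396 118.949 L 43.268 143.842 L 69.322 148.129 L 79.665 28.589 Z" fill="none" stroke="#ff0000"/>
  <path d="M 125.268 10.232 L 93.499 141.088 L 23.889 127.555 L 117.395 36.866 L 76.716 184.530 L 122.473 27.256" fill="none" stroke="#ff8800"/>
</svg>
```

Since the viewBox matches the mm dimensions, user units are millimetres directly. The only transform is the Y-flip y_m = 200.768 − y_svg.

Shape 1 is a rectangle drawn with `<path>`. Its stroke #ff0000 means cut at S883, F674. After flipping Y the toolpath is (14.803,153.549) → (28.112,153.549) → (28.112,71.147) → (14.803,71.147) → (14.803,153.549), returning to the start.

Shape 2 is a closed polygon drawn with `<path>`. Its stroke #ff0000 means cut at S883, F674. After flipping Y the toolpath is (73.396,81.819) → (43.268,56.926) → (69.322,52.639) → (79.665,172.179) → (73.396,81.819), returning to the start.

Shape 3 is a open polyline drawn with `<path>`. Its stroke #ff8800 means score at S477, F1394. After flipping Y the toolpath is (125.268,190.536) → (93.499,59.680) → (23.889,73.213) → (117.395,163.902) → (76.716,16.238) → (122.473,173.512).

; LightBurn 1.7.01
; GRBL device profile, absolute coords
G21
G90
G00 X14.803 Y153.549
M3 S883
G1 X28.112 Y153.549 F674
G1 X28.112 Y71.147
G1 X14.803 Y71.147
G1 X14.803 Y153.549
M5
G00 X73.396 Y81.819
M3 S883
G1 X43.268 Y56.926 F674
G1 X69.322 Y52.639
G1 X79.665 Y172.179
G1 X73.396 Y81.819
M5
G00 X125.268 Y190.536
M3 S477
G1 X93.499 Y59.680 F1394
G1 X23.889 Y73.213
G1 X117.395 Y163.902
G1 X76.716 Y16.238
G1 X122.473 Y173.512
M5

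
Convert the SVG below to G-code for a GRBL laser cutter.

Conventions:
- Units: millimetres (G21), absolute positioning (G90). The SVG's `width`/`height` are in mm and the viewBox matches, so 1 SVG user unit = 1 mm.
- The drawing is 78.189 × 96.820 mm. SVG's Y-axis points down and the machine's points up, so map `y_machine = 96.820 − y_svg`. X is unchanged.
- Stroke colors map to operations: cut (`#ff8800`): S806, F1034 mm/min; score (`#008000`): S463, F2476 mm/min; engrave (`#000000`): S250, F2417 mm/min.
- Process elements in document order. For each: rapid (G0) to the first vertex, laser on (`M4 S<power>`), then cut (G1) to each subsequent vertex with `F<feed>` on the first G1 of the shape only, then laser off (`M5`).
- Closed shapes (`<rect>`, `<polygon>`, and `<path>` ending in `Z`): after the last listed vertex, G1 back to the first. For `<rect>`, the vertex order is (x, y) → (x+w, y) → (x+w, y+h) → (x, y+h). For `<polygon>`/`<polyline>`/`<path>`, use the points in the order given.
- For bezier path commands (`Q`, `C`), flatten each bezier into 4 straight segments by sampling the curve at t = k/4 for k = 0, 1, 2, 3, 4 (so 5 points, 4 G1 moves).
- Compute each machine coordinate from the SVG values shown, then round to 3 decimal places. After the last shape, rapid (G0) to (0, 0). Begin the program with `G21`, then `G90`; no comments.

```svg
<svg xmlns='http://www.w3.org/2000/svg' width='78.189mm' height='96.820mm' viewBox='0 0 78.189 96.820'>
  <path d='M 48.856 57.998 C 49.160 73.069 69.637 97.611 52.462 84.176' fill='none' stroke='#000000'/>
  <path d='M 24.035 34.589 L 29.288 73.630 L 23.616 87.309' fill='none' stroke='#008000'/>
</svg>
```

G21
G90
G0 X48.856 Y38.822
M4 S250
G1 X51.963 Y26.484 F2417
G1 X57.214 Y15.043
G1 X59.187 Y8.947
G1 X52.462 Y12.644
M5
G0 X24.035 Y62.231
M4 S463
G1 X29.288 Y23.190 F2476
G1 X23.616 Y9.511
M5
G0 X0.000 Y0.000

1 u = 1 mm; y_m = 96.820 − y.

[1] `<path>` cubic bezier, #000000→engrave S250 F2417: (48.856,38.822) → (51.963,26.484) → (57.214,15.043) → (59.187,8.947) → (52.462,12.644)

[2] `<path>` open polyline, #008000→score S463 F2476: (24.035,62.231) → (29.288,23.190) → (23.616,9.511)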